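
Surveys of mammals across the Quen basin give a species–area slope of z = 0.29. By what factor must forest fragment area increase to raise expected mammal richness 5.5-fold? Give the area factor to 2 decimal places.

357.25

(A₂/A₁)^0.29 = 5.5, so A₂/A₁ = 5.5^(1/0.29) = 5.5^3.448
ln(A₂/A₁) = ln 5.5 / 0.29 = 1.7047 / 0.29 = 5.8784
A₂/A₁ = e^5.8784 ≈ 357.3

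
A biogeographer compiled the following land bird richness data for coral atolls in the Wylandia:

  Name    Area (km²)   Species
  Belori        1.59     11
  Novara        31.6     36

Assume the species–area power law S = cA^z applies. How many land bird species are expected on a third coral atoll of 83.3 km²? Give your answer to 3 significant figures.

52.9

z = ln(36/11) / ln(31.6/1.59) = 1.1856 / 2.9894 = 0.3966
c = 11 / 1.59^0.3966 = 11 / 1.202 = 9.152
S₃ = 9.152 × 83.3^0.3966 = 9.152 × 5.777 ≈ 52.88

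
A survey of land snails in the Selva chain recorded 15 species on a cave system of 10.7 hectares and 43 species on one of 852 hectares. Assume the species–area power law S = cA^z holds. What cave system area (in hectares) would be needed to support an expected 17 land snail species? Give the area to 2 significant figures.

z = ln(43/15) / ln(852/10.7) = 1.0531 / 4.3773 = 0.2406
c = 15 / 10.7^0.2406 = 15 / 1.769 = 8.481
A = (17/8.481)^(1/0.2406) ⇒ ln A = ln(2.005)/0.2406 = 2.8905
A = e^2.8905 ≈ 18 hectares

18 hectares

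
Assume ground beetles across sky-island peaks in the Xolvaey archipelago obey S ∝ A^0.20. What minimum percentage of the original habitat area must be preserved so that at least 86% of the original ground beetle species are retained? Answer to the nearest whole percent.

47%

Need (A_new/A_old)^0.2 = 0.86, so A_new/A_old = 0.86^(1/0.2) = 0.86^5
ln(A_new/A_old) = ln 0.86 / 0.2 = -0.1508 / 0.2 = -0.7541
A_new/A_old = e^-0.7541 ≈ 0.4704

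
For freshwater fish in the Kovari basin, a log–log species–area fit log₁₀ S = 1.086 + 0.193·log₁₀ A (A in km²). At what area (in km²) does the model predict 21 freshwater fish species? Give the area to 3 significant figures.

16.7 km²

21 = 12.19 × A^0.193  ⇒  A^0.193 = 21/12.19 = 1.723
ln A = ln(1.723) / 0.193 = 0.5439 / 0.193 = 2.8182
A = e^2.8182 ≈ 16.75 km²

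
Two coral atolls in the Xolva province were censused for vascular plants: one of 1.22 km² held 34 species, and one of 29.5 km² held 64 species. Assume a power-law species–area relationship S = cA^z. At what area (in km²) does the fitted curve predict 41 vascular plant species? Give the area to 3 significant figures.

3.13 km²

z = ln(64/34) / ln(29.5/1.22) = 0.6325 / 3.1855 = 0.1986
c = 34 / 1.22^0.1986 = 34 / 1.04 = 32.68
A = (41/32.68)^(1/0.1986) ⇒ ln A = ln(1.254)/0.1986 = 1.1417
A = e^1.1417 ≈ 3.132 km²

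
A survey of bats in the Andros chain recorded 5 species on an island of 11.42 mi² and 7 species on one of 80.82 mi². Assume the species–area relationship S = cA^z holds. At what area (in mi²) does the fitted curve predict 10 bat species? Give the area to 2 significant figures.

640 mi²

z = ln(7/5) / ln(80.82/11.42) = 0.3365 / 1.9569 = 0.1719
c = 5 / 11.42^0.1719 = 5 / 1.52 = 3.289
A = (10/3.289)^(1/0.1719) ⇒ ln A = ln(3.04)/0.1719 = 6.4666
A = e^6.4666 ≈ 643.3 mi²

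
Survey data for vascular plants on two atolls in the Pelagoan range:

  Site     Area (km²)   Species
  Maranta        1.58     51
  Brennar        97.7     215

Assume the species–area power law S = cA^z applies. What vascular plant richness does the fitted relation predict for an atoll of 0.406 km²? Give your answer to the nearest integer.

32

z = ln(215/51) / ln(97.7/1.58) = 1.4388 / 4.1245 = 0.3488
c = 51 / 1.58^0.3488 = 51 / 1.173 = 43.48
S₃ = 43.48 × 0.406^0.3488 = 43.48 × 0.7302 ≈ 31.75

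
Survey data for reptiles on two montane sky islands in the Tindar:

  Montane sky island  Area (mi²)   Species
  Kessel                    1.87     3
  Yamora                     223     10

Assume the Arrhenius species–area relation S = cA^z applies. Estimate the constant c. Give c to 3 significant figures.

z = ln(S₂/S₁) / ln(A₂/A₁) = ln(10/3) / ln(223/1.87) = 1.2040 / 4.7812 = 0.2518
c = S₁ / A₁^z = 3 / 1.87^0.2518 = 3 / 1.171 = 2.563

2.56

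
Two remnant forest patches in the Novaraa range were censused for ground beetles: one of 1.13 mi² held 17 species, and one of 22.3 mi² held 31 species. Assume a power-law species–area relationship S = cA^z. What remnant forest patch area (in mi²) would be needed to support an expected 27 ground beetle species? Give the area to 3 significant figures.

11.2 mi²

z = ln(31/17) / ln(22.3/1.13) = 0.6008 / 2.9824 = 0.2014
c = 17 / 1.13^0.2014 = 17 / 1.025 = 16.59
A = (27/16.59)^(1/0.2014) ⇒ ln A = ln(1.628)/0.2014 = 2.4188
A = e^2.4188 ≈ 11.23 mi²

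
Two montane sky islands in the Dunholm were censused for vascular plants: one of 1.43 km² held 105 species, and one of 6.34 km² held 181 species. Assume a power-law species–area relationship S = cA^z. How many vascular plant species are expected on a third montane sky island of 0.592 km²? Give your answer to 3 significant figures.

76.1

z = ln(181/105) / ln(6.34/1.43) = 0.5445 / 1.4892 = 0.3657
c = 105 / 1.43^0.3657 = 105 / 1.14 = 92.13
S₃ = 92.13 × 0.592^0.3657 = 92.13 × 0.8256 ≈ 76.06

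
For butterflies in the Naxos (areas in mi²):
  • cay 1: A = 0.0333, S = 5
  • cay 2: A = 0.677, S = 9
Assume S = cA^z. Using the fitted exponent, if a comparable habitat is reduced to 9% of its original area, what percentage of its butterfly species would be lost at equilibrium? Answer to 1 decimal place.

z = ln(9/5) / ln(0.677/0.0333) = 0.5878 / 3.0121 = 0.1951
S_new/S_old = (A_new/A_old)^z = 0.09^0.1951 = exp(0.1951 × -2.4079) = 0.6251
Fraction lost = 1 − 0.6251 = 0.3749

37.5%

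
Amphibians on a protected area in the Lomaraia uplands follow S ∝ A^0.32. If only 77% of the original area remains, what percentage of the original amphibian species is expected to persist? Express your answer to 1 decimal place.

S_new/S_old = (A_new/A_old)^z = 0.77^0.32
= exp(0.32 × ln 0.77) = exp(0.32 × -0.2614) = exp(-0.0836) ≈ 0.9198

92.0%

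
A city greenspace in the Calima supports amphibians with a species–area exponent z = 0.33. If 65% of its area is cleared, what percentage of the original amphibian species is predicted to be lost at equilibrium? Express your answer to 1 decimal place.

S_new/S_old = (A_new/A_old)^z = 0.35^0.33
= exp(0.33 × ln 0.35) = exp(0.33 × -1.0498) = exp(-0.3464) ≈ 0.7072
Fraction lost = 1 − 0.7072 = 0.2928

29.3%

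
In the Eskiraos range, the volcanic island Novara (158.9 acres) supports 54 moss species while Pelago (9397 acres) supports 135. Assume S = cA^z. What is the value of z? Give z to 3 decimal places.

0.225

Taking logs: ln S = ln c + z ln A, so z = (ln S₂ − ln S₁)/(ln A₂ − ln A₁).
z = ln(135/54) / ln(9397/158.9) = ln(2.5) / ln(59.14) = 0.9163 / 4.0799 = 0.2246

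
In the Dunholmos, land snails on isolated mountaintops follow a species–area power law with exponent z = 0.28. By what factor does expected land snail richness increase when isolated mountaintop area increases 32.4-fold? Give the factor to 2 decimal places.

2.65

S₂/S₁ = (A₂/A₁)^z = 32.4^0.28
ln(S₂/S₁) = 0.28 × ln 32.4 = 0.28 × 3.4782 = 0.9739
S₂/S₁ = e^0.9739 ≈ 2.648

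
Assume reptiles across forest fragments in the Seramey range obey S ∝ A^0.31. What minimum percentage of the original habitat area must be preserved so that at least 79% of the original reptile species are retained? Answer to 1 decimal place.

46.7%

Need (A_new/A_old)^0.31 = 0.79, so A_new/A_old = 0.79^(1/0.31) = 0.79^3.226
ln(A_new/A_old) = ln 0.79 / 0.31 = -0.2357 / 0.31 = -0.7604
A_new/A_old = e^-0.7604 ≈ 0.4675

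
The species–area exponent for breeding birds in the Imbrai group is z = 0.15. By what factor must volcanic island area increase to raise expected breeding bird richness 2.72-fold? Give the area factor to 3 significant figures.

(A₂/A₁)^0.15 = 2.72, so A₂/A₁ = 2.72^(1/0.15) = 2.72^6.667
ln(A₂/A₁) = ln 2.72 / 0.15 = 1.0006 / 0.15 = 6.6709
A₂/A₁ = e^6.6709 ≈ 789.1

789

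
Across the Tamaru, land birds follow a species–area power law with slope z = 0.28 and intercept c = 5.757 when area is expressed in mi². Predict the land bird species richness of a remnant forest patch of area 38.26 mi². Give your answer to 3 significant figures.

16.0

S = 5.757 × 38.26^0.28
ln S = ln 5.757 + 0.28 × ln 38.26 = 1.7504 + 0.28 × 3.6444 = 2.7708
S = e^2.7708 ≈ 15.97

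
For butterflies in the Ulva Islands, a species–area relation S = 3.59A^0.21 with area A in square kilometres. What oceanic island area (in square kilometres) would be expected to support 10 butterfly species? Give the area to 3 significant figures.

10 = 3.59 × A^0.21  ⇒  A^0.21 = 10/3.59 = 2.786
ln A = ln(2.786) / 0.21 = 1.0244 / 0.21 = 4.8783
A = e^4.8783 ≈ 131.4 square kilometres

131 square kilometres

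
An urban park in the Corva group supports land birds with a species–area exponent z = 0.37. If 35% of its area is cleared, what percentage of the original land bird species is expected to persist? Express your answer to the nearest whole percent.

85%

S_new/S_old = (A_new/A_old)^z = 0.65^0.37
= exp(0.37 × ln 0.65) = exp(0.37 × -0.4308) = exp(-0.1594) ≈ 0.8527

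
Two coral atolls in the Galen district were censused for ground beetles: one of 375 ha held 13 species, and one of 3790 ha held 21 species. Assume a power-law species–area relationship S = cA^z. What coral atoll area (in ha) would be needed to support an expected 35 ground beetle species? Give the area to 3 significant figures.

44500 ha

z = ln(21/13) / ln(3790/375) = 0.4796 / 2.3132 = 0.2073
c = 13 / 375^0.2073 = 13 / 3.417 = 3.804
A = (35/3.804)^(1/0.2073) ⇒ ln A = ln(9.2)/0.2073 = 10.7041
A = e^10.7041 ≈ 44536 ha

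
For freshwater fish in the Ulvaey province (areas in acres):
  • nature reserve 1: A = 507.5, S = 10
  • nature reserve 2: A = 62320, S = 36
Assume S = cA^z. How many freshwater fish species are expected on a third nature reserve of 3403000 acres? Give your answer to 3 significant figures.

104

z = ln(36/10) / ln(62320/507.5) = 1.2809 / 4.8105 = 0.2663
c = 10 / 507.5^0.2663 = 10 / 5.253 = 1.904
S₃ = 1.904 × 3403000^0.2663 = 1.904 × 54.86 ≈ 104.4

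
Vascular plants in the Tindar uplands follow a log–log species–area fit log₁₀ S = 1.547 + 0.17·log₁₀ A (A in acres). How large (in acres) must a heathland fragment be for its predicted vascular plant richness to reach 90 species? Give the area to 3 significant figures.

90 = 35.24 × A^0.17  ⇒  A^0.17 = 90/35.24 = 2.554
ln A = ln(2.554) / 0.17 = 0.9377 / 0.17 = 5.5159
A = e^5.5159 ≈ 248.6 acres

249 acres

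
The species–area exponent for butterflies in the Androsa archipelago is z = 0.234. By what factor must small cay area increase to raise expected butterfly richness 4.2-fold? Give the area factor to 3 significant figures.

(A₂/A₁)^0.234 = 4.2, so A₂/A₁ = 4.2^(1/0.234) = 4.2^4.274
ln(A₂/A₁) = ln 4.2 / 0.234 = 1.4351 / 0.234 = 6.1328
A₂/A₁ = e^6.1328 ≈ 460.7

461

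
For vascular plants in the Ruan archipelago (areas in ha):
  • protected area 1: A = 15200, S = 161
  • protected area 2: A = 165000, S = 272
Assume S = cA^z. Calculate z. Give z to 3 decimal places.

Taking logs: ln S = ln c + z ln A, so z = (ln S₂ − ln S₁)/(ln A₂ − ln A₁).
z = ln(272/161) / ln(165000/15200) = ln(1.689) / ln(10.86) = 0.5244 / 2.3847 = 0.2199

0.220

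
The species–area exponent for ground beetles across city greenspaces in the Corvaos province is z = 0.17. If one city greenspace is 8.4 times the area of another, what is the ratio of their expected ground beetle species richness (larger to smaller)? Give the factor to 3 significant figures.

1.44

S₂/S₁ = (A₂/A₁)^z = 8.4^0.17
ln(S₂/S₁) = 0.17 × ln 8.4 = 0.17 × 2.1282 = 0.3618
S₂/S₁ = e^0.3618 ≈ 1.436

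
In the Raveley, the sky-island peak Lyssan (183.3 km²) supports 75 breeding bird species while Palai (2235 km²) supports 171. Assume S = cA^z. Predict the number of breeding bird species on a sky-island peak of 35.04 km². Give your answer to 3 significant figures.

43.5

z = ln(171/75) / ln(2235/183.3) = 0.8242 / 2.5009 = 0.3296
c = 75 / 183.3^0.3296 = 75 / 5.57 = 13.47
S₃ = 13.47 × 35.04^0.3296 = 13.47 × 3.229 ≈ 43.48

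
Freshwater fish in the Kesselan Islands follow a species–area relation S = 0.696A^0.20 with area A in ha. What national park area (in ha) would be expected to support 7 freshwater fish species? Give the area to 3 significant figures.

103000 ha

7 = 0.696 × A^0.2  ⇒  A^0.2 = 7/0.696 = 10.06
ln A = ln(10.06) / 0.2 = 2.3083 / 0.2 = 11.5416
A = e^11.5416 ≈ 102907 ha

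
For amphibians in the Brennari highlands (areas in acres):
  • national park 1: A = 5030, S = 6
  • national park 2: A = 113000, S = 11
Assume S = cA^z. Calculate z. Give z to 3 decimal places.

0.195

Taking logs: ln S = ln c + z ln A, so z = (ln S₂ − ln S₁)/(ln A₂ − ln A₁).
z = ln(11/6) / ln(113000/5030) = ln(1.833) / ln(22.47) = 0.6061 / 3.1120 = 0.1948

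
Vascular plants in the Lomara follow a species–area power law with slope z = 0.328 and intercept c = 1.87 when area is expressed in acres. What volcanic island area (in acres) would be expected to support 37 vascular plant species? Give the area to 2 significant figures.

9000 acres

37 = 1.87 × A^0.328  ⇒  A^0.328 = 37/1.87 = 19.79
ln A = ln(19.79) / 0.328 = 2.9850 / 0.328 = 9.1005
A = e^9.1005 ≈ 8960 acres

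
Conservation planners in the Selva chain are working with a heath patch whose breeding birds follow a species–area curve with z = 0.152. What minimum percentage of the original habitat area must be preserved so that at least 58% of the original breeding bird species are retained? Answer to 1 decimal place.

2.8%

Need (A_new/A_old)^0.152 = 0.58, so A_new/A_old = 0.58^(1/0.152) = 0.58^6.579
ln(A_new/A_old) = ln 0.58 / 0.152 = -0.5447 / 0.152 = -3.5837
A_new/A_old = e^-3.5837 ≈ 0.02777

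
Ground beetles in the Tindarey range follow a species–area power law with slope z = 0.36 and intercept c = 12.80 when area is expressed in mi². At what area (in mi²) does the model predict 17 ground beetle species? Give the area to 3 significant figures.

17 = 12.8 × A^0.36  ⇒  A^0.36 = 17/12.8 = 1.328
ln A = ln(1.328) / 0.36 = 0.2838 / 0.36 = 0.7882
A = e^0.7882 ≈ 2.2 mi²

2.20 mi²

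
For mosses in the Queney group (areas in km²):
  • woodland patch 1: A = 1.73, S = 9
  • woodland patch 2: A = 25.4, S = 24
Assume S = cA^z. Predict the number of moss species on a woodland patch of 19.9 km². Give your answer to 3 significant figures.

22.0

z = ln(24/9) / ln(25.4/1.73) = 0.9808 / 2.6866 = 0.3651
c = 9 / 1.73^0.3651 = 9 / 1.222 = 7.368
S₃ = 7.368 × 19.9^0.3651 = 7.368 × 2.98 ≈ 21.95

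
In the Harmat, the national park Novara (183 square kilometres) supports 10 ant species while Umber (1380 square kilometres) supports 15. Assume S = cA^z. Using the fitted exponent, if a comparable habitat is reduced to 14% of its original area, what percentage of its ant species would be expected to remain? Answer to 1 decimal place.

z = ln(15/10) / ln(1380/183) = 0.4055 / 2.0204 = 0.2007
S_new/S_old = (A_new/A_old)^z = 0.14^0.2007 = exp(0.2007 × -1.9661) = 0.674

67.4%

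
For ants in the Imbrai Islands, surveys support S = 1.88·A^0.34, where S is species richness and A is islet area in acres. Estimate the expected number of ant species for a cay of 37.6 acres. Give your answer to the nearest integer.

S = 1.88 × 37.6^0.34
ln S = ln 1.88 + 0.34 × ln 37.6 = 0.6313 + 0.34 × 3.6270 = 1.8645
S = e^1.8645 ≈ 6.452

6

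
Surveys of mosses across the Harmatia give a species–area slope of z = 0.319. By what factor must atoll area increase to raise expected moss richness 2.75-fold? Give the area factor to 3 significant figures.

23.8

(A₂/A₁)^0.319 = 2.75, so A₂/A₁ = 2.75^(1/0.319) = 2.75^3.135
ln(A₂/A₁) = ln 2.75 / 0.319 = 1.0116 / 0.319 = 3.1712
A₂/A₁ = e^3.1712 ≈ 23.84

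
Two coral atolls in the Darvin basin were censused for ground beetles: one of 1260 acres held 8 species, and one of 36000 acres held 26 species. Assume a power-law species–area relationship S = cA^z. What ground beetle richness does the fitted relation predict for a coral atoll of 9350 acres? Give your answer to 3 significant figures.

z = ln(26/8) / ln(36000/1260) = 1.1787 / 3.3524 = 0.3516
c = 8 / 1260^0.3516 = 8 / 12.3 = 0.6502
S₃ = 0.6502 × 9350^0.3516 = 0.6502 × 24.89 ≈ 16.19

16.2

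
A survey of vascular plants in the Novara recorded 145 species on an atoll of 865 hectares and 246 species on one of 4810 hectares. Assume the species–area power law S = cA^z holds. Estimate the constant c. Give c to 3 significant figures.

18.1

z = ln(S₂/S₁) / ln(A₂/A₁) = ln(246/145) / ln(4810/865) = 0.5286 / 1.7157 = 0.3081
c = S₁ / A₁^z = 145 / 865^0.3081 = 145 / 8.033 = 18.05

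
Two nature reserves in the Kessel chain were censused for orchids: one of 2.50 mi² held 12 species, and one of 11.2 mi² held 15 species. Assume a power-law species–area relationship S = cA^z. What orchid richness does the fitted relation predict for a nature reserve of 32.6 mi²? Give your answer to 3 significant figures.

z = ln(15/12) / ln(11.2/2.5) = 0.2231 / 1.4996 = 0.1488
c = 12 / 2.5^0.1488 = 12 / 1.146 = 10.47
S₃ = 10.47 × 32.6^0.1488 = 10.47 × 1.679 ≈ 17.58

17.6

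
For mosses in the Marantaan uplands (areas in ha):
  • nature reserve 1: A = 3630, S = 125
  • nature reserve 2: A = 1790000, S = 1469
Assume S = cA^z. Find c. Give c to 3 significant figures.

z = ln(S₂/S₁) / ln(A₂/A₁) = ln(1469/125) / ln(1790000/3630) = 2.4640 / 6.2007 = 0.3974
c = S₁ / A₁^z = 125 / 3630^0.3974 = 125 / 25.98 = 4.812

4.81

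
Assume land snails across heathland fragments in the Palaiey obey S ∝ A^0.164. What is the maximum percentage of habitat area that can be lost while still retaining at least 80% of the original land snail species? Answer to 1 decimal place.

Need (A_new/A_old)^0.164 = 0.8, so A_new/A_old = 0.8^(1/0.164) = 0.8^6.098
ln(A_new/A_old) = ln 0.8 / 0.164 = -0.2231 / 0.164 = -1.3606
A_new/A_old = e^-1.3606 ≈ 0.2565
Fraction that can be lost = 1 − 0.2565 = 0.7435

74.4%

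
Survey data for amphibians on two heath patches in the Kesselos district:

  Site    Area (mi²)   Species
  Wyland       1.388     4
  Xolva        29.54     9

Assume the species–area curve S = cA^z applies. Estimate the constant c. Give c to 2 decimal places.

z = ln(S₂/S₁) / ln(A₂/A₁) = ln(9/4) / ln(29.54/1.388) = 0.8109 / 3.0579 = 0.2652
c = S₁ / A₁^z = 4 / 1.388^0.2652 = 4 / 1.091 = 3.667

3.67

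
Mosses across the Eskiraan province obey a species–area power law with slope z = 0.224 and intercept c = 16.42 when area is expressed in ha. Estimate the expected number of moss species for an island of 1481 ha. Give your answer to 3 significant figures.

84.3

S = 16.42 × 1481^0.224 = 16.42 × 5.131 ≈ 84.25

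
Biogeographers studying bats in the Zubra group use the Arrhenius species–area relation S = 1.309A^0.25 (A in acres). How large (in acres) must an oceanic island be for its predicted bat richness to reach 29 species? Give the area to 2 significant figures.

240000 acres

29 = 1.309 × A^0.25  ⇒  A^0.25 = 29/1.309 = 22.15
ln A = ln(22.15) / 0.25 = 3.0980 / 0.25 = 12.3921
A = e^12.3921 ≈ 240898 acres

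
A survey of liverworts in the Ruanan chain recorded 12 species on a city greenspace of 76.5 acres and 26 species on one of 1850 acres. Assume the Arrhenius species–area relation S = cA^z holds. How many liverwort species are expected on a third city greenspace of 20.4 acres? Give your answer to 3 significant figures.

z = ln(26/12) / ln(1850/76.5) = 0.7732 / 3.1857 = 0.2427
c = 12 / 76.5^0.2427 = 12 / 2.865 = 4.188
S₃ = 4.188 × 20.4^0.2427 = 4.188 × 2.079 ≈ 8.707

8.71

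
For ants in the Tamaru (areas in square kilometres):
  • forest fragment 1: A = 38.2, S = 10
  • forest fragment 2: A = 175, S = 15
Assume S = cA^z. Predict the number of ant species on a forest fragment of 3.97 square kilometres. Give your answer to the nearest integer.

z = ln(15/10) / ln(175/38.2) = 0.4055 / 1.5220 = 0.2664
c = 10 / 38.2^0.2664 = 10 / 2.639 = 3.789
S₃ = 3.789 × 3.97^0.2664 = 3.789 × 1.444 ≈ 5.471

5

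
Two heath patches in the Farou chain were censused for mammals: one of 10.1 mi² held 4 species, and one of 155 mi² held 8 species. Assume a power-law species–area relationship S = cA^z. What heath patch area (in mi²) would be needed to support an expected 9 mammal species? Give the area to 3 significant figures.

247 mi²

z = ln(8/4) / ln(155/10.1) = 0.6931 / 2.7309 = 0.2538
c = 4 / 10.1^0.2538 = 4 / 1.799 = 2.224
A = (9/2.224)^(1/0.2538) ⇒ ln A = ln(4.047)/0.2538 = 5.5075
A = e^5.5075 ≈ 246.5 mi²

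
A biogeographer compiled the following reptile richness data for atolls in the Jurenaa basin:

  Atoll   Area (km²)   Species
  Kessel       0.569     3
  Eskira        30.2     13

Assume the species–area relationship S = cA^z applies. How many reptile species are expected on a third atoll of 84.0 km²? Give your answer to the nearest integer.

z = ln(13/3) / ln(30.2/0.569) = 1.4663 / 3.9717 = 0.3692
c = 3 / 0.569^0.3692 = 3 / 0.8121 = 3.694
S₃ = 3.694 × 84^0.3692 = 3.694 × 5.134 ≈ 18.97

19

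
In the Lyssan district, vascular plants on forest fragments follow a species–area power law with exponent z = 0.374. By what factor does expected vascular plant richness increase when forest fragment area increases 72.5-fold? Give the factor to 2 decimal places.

4.96

S₂/S₁ = (A₂/A₁)^z = 72.5^0.374
ln(S₂/S₁) = 0.374 × ln 72.5 = 0.374 × 4.2836 = 1.6021
S₂/S₁ = e^1.6021 ≈ 4.963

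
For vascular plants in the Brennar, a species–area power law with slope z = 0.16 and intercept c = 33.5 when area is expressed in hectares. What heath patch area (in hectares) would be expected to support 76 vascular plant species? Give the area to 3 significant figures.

167 hectares

76 = 33.5 × A^0.16  ⇒  A^0.16 = 76/33.5 = 2.269
ln A = ln(2.269) / 0.16 = 0.8192 / 0.16 = 5.1199
A = e^5.1199 ≈ 167.3 hectares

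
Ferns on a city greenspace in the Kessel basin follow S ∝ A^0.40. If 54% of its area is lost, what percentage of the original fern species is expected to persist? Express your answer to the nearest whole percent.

S_new/S_old = (A_new/A_old)^z = 0.46^0.4
= exp(0.4 × ln 0.46) = exp(0.4 × -0.7765) = exp(-0.3106) ≈ 0.733

73%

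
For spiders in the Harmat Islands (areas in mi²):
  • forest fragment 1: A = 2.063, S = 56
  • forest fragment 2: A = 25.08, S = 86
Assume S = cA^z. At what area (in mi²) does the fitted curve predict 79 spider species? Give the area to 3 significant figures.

z = ln(86/56) / ln(25.08/2.063) = 0.4290 / 2.4979 = 0.1717
c = 56 / 2.063^0.1717 = 56 / 1.132 = 49.45
A = (79/49.45)^(1/0.1717) ⇒ ln A = ln(1.598)/0.1717 = 2.7277
A = e^2.7277 ≈ 15.3 mi²

15.3 mi²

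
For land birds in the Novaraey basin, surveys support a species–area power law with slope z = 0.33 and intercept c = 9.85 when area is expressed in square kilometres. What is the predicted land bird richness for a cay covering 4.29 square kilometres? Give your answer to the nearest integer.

16

S = 9.85 × 4.29^0.33
ln S = ln 9.85 + 0.33 × ln 4.29 = 2.2875 + 0.33 × 1.4563 = 2.7680
S = e^2.7680 ≈ 15.93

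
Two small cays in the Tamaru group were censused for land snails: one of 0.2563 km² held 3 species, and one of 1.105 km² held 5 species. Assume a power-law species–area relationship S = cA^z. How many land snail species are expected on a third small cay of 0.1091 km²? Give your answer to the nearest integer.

z = ln(5/3) / ln(1.105/0.2563) = 0.5108 / 1.4613 = 0.3496
c = 3 / 0.2563^0.3496 = 3 / 0.6213 = 4.828
S₃ = 4.828 × 0.1091^0.3496 = 4.828 × 0.4609 ≈ 2.226

2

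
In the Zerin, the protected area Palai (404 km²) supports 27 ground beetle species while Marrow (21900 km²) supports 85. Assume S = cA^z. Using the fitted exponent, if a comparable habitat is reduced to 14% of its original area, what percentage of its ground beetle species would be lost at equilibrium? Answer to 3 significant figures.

z = ln(85/27) / ln(21900/404) = 1.1468 / 3.9928 = 0.2872
S_new/S_old = (A_new/A_old)^z = 0.14^0.2872 = exp(0.2872 × -1.9661) = 0.5685
Fraction lost = 1 − 0.5685 = 0.4315

43.1%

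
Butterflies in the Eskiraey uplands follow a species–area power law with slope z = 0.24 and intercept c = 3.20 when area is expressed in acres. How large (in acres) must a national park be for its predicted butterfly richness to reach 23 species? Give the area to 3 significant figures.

3710 acres

23 = 3.2 × A^0.24  ⇒  A^0.24 = 23/3.2 = 7.188
ln A = ln(7.188) / 0.24 = 1.9723 / 0.24 = 8.2181
A = e^8.2181 ≈ 3707 acres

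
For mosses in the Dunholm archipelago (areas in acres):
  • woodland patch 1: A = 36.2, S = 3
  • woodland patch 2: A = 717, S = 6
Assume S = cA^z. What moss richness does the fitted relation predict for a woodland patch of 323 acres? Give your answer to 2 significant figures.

5.0

z = ln(6/3) / ln(717/36.2) = 0.6931 / 2.9860 = 0.2321
c = 3 / 36.2^0.2321 = 3 / 2.301 = 1.304
S₃ = 1.304 × 323^0.2321 = 1.304 × 3.824 ≈ 4.986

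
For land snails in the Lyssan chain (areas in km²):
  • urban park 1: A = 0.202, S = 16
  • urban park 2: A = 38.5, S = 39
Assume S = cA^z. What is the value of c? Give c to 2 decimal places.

z = ln(S₂/S₁) / ln(A₂/A₁) = ln(39/16) / ln(38.5/0.202) = 0.8910 / 5.2501 = 0.1697
c = S₁ / A₁^z = 16 / 0.202^0.1697 = 16 / 0.7623 = 20.99

20.99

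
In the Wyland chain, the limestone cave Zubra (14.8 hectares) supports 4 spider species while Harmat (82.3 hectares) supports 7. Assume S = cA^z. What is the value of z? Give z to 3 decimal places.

0.326

Taking logs: ln S = ln c + z ln A, so z = (ln S₂ − ln S₁)/(ln A₂ − ln A₁).
z = ln(7/4) / ln(82.3/14.8) = ln(1.75) / ln(5.561) = 0.5596 / 1.7157 = 0.3262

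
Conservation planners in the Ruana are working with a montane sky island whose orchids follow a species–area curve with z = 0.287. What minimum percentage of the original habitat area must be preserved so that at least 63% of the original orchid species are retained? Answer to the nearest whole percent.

Need (A_new/A_old)^0.287 = 0.63, so A_new/A_old = 0.63^(1/0.287) = 0.63^3.484
ln(A_new/A_old) = ln 0.63 / 0.287 = -0.4620 / 0.287 = -1.6099
A_new/A_old = e^-1.6099 ≈ 0.1999

20%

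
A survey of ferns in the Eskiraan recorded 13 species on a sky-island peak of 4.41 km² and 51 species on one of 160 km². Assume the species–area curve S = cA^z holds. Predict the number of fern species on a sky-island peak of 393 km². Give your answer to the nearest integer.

72

z = ln(51/13) / ln(160/4.41) = 1.3669 / 3.5913 = 0.3806
c = 13 / 4.41^0.3806 = 13 / 1.759 = 7.39
S₃ = 7.39 × 393^0.3806 = 7.39 × 9.715 ≈ 71.8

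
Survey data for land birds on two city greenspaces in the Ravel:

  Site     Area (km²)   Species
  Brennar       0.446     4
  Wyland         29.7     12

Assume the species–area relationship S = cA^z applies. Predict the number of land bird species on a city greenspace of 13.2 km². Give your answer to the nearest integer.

z = ln(12/4) / ln(29.7/0.446) = 1.0986 / 4.1986 = 0.2617
c = 4 / 0.446^0.2617 = 4 / 0.8096 = 4.941
S₃ = 4.941 × 13.2^0.2617 = 4.941 × 1.964 ≈ 9.706

10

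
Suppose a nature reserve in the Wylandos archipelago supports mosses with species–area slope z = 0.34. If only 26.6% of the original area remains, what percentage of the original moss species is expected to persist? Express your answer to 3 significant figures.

S_new/S_old = (A_new/A_old)^z = 0.266^0.34
= exp(0.34 × ln 0.266) = exp(0.34 × -1.3243) = exp(-0.4502) ≈ 0.6375

63.7%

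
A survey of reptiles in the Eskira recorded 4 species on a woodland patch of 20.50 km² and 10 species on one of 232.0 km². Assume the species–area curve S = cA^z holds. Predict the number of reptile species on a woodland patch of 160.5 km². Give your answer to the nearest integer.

z = ln(10/4) / ln(232/20.5) = 0.9163 / 2.4263 = 0.3776
c = 4 / 20.5^0.3776 = 4 / 3.129 = 1.278
S₃ = 1.278 × 160.5^0.3776 = 1.278 × 6.806 ≈ 8.701

9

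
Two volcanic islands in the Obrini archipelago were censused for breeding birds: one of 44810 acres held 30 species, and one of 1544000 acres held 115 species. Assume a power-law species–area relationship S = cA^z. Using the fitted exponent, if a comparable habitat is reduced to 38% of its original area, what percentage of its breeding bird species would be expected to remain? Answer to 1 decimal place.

z = ln(115/30) / ln(1544000/44810) = 1.3437 / 3.5397 = 0.3796
S_new/S_old = (A_new/A_old)^z = 0.38^0.3796 = exp(0.3796 × -0.9676) = 0.6926

69.3%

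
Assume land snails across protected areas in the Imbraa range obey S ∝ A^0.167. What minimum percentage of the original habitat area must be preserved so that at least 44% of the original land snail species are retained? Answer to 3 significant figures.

Need (A_new/A_old)^0.167 = 0.44, so A_new/A_old = 0.44^(1/0.167) = 0.44^5.988
ln(A_new/A_old) = ln 0.44 / 0.167 = -0.8210 / 0.167 = -4.9161
A_new/A_old = e^-4.9161 ≈ 0.007328

0.733%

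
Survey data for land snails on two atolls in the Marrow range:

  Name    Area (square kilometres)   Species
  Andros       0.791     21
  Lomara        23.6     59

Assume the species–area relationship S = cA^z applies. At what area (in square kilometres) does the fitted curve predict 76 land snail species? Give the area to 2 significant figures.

54 square kilometres

z = ln(59/21) / ln(23.6/0.791) = 1.0330 / 3.3957 = 0.3042
c = 21 / 0.791^0.3042 = 21 / 0.9312 = 22.55
A = (76/22.55)^(1/0.3042) ⇒ ln A = ln(3.37)/0.3042 = 3.9935
A = e^3.9935 ≈ 54.25 square kilometres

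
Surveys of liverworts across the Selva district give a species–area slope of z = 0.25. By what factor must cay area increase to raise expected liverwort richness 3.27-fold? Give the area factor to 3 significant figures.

(A₂/A₁)^0.25 = 3.27, so A₂/A₁ = 3.27^(1/0.25) = 3.27^4
ln(A₂/A₁) = ln 3.27 / 0.25 = 1.1848 / 0.25 = 4.7392
A₂/A₁ = e^4.7392 ≈ 114.3

114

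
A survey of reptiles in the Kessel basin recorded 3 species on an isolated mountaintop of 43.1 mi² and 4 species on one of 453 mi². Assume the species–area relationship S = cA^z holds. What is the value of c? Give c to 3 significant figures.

z = ln(S₂/S₁) / ln(A₂/A₁) = ln(4/3) / ln(453/43.1) = 0.2877 / 2.3524 = 0.1223
c = S₁ / A₁^z = 3 / 43.1^0.1223 = 3 / 1.584 = 1.893

1.89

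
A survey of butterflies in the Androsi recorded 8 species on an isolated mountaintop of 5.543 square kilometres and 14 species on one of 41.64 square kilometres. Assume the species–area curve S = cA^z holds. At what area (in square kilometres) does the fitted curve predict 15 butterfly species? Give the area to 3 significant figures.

53.4 square kilometres

z = ln(14/8) / ln(41.64/5.543) = 0.5596 / 2.0165 = 0.2775
c = 8 / 5.543^0.2775 = 8 / 1.608 = 4.974
A = (15/4.974)^(1/0.2775) ⇒ ln A = ln(3.016)/0.2775 = 3.9777
A = e^3.9777 ≈ 53.39 square kilometres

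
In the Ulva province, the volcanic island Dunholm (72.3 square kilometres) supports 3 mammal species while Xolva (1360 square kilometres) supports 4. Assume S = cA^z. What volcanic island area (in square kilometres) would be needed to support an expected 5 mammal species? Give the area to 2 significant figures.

13000 square kilometres

z = ln(4/3) / ln(1360/72.3) = 0.2877 / 2.9344 = 0.0980
c = 3 / 72.3^0.0980 = 3 / 1.521 = 1.972
A = (5/1.972)^(1/0.0980) ⇒ ln A = ln(2.536)/0.0980 = 9.4913
A = e^9.4913 ≈ 13245 square kilometres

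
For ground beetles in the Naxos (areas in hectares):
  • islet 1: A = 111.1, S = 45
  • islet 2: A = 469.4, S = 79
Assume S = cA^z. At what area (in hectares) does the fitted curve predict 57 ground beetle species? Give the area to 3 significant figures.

z = ln(79/45) / ln(469.4/111.1) = 0.5628 / 1.4410 = 0.3905
c = 45 / 111.1^0.3905 = 45 / 6.294 = 7.149
A = (57/7.149)^(1/0.3905) ⇒ ln A = ln(7.973)/0.3905 = 5.3157
A = e^5.3157 ≈ 203.5 hectares

204 hectares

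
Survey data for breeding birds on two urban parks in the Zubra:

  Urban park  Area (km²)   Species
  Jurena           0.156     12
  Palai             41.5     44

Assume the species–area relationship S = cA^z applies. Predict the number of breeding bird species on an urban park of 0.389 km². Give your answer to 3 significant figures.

z = ln(44/12) / ln(41.5/0.156) = 1.2993 / 5.5836 = 0.2327
c = 12 / 0.156^0.2327 = 12 / 0.649 = 18.49
S₃ = 18.49 × 0.389^0.2327 = 18.49 × 0.8028 ≈ 14.84

14.8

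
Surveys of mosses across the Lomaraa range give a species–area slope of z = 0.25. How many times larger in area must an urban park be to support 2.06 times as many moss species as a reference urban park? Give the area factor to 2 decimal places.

(A₂/A₁)^0.25 = 2.06, so A₂/A₁ = 2.06^(1/0.25) = 2.06^4
ln(A₂/A₁) = ln 2.06 / 0.25 = 0.7227 / 0.25 = 2.8908
A₂/A₁ = e^2.8908 ≈ 18.01

18.01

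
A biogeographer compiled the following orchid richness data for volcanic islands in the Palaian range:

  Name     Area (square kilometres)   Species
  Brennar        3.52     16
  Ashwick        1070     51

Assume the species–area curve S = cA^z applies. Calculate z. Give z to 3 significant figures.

0.203

Taking logs: ln S = ln c + z ln A, so z = (ln S₂ − ln S₁)/(ln A₂ − ln A₁).
z = ln(51/16) / ln(1070/3.52) = ln(3.188) / ln(304) = 1.1592 / 5.7170 = 0.2028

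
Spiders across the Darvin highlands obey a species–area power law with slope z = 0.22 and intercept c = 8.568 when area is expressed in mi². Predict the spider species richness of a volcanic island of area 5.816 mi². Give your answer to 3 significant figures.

12.6

S = 8.568 × 5.816^0.22 = 8.568 × 1.473 ≈ 12.62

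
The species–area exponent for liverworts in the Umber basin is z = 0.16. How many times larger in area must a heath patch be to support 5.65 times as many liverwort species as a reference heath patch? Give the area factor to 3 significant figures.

50200

(A₂/A₁)^0.16 = 5.65, so A₂/A₁ = 5.65^(1/0.16) = 5.65^6.25
ln(A₂/A₁) = ln 5.65 / 0.16 = 1.7317 / 0.16 = 10.8228
A₂/A₁ = e^10.8228 ≈ 50154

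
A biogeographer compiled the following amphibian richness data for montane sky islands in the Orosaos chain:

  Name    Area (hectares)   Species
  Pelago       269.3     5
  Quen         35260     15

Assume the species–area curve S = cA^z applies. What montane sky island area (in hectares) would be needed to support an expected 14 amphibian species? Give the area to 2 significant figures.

z = ln(15/5) / ln(35260/269.3) = 1.0986 / 4.8747 = 0.2254
c = 5 / 269.3^0.2254 = 5 / 3.529 = 1.417
A = (14/1.417)^(1/0.2254) ⇒ ln A = ln(9.882)/0.2254 = 10.1644
A = e^10.1644 ≈ 25962 hectares

26000 hectares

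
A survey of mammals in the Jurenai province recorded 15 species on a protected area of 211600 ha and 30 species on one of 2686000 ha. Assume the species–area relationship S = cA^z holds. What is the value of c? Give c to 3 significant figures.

z = ln(S₂/S₁) / ln(A₂/A₁) = ln(30/15) / ln(2686000/211600) = 0.6931 / 2.5411 = 0.2728
c = S₁ / A₁^z = 15 / 211600^0.2728 = 15 / 28.36 = 0.529

0.529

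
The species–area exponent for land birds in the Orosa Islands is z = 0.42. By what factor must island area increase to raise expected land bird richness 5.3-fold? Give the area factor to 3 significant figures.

53.0

(A₂/A₁)^0.42 = 5.3, so A₂/A₁ = 5.3^(1/0.42) = 5.3^2.381
ln(A₂/A₁) = ln 5.3 / 0.42 = 1.6677 / 0.42 = 3.9707
A₂/A₁ = e^3.9707 ≈ 53.02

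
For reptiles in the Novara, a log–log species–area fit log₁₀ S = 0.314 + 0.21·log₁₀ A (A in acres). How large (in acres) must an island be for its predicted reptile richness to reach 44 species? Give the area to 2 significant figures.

44 = 2.061 × A^0.21  ⇒  A^0.21 = 44/2.061 = 21.35
ln A = ln(21.35) / 0.21 = 3.0612 / 0.21 = 14.5770
A = e^14.5770 ≈ 2141544 acres

2100000 acres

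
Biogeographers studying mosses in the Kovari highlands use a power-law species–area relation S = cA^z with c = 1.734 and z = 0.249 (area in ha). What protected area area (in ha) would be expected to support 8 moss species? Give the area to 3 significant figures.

464 ha

8 = 1.734 × A^0.249  ⇒  A^0.249 = 8/1.734 = 4.614
ln A = ln(4.614) / 0.249 = 1.5290 / 0.249 = 6.1406
A = e^6.1406 ≈ 464.3 ha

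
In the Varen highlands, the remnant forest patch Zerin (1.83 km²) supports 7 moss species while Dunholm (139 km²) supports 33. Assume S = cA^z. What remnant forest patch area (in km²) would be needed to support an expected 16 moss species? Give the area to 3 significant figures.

18.4 km²

z = ln(33/7) / ln(139/1.83) = 1.5506 / 4.3302 = 0.3581
c = 7 / 1.83^0.3581 = 7 / 1.242 = 5.638
A = (16/5.638)^(1/0.3581) ⇒ ln A = ln(2.838)/0.3581 = 2.9129
A = e^2.9129 ≈ 18.41 km²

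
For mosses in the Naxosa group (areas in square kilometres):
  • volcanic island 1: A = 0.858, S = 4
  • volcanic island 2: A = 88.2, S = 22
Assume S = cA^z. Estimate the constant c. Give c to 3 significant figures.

4.23

z = ln(S₂/S₁) / ln(A₂/A₁) = ln(22/4) / ln(88.2/0.858) = 1.7047 / 4.6328 = 0.3680
c = S₁ / A₁^z = 4 / 0.858^0.3680 = 4 / 0.9452 = 4.232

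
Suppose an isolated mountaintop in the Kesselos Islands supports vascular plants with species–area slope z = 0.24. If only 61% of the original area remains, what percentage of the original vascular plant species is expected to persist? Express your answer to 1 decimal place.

88.8%

S_new/S_old = (A_new/A_old)^z = 0.61^0.24
= exp(0.24 × ln 0.61) = exp(0.24 × -0.4943) = exp(-0.1186) ≈ 0.8881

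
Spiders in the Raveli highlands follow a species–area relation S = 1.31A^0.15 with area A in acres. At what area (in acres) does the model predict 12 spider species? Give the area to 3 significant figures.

12 = 1.31 × A^0.15  ⇒  A^0.15 = 12/1.31 = 9.16
ln A = ln(9.16) / 0.15 = 2.2149 / 0.15 = 14.7659
A = e^14.7659 ≈ 2586622 acres

2590000 acres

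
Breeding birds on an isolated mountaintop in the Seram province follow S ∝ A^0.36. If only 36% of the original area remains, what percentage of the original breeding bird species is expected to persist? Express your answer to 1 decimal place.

69.2%

S_new/S_old = (A_new/A_old)^z = 0.36^0.36
= exp(0.36 × ln 0.36) = exp(0.36 × -1.0217) = exp(-0.3678) ≈ 0.6923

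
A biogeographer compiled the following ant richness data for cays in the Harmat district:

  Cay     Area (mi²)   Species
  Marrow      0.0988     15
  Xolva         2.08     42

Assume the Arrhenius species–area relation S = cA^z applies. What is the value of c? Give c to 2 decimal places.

z = ln(S₂/S₁) / ln(A₂/A₁) = ln(42/15) / ln(2.08/0.0988) = 1.0296 / 3.0470 = 0.3379
c = S₁ / A₁^z = 15 / 0.0988^0.3379 = 15 / 0.4574 = 32.79

32.79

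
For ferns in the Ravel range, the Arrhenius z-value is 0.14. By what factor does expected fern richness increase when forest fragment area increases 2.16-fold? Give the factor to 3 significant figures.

1.11

S₂/S₁ = (A₂/A₁)^z = 2.16^0.14
ln(S₂/S₁) = 0.14 × ln 2.16 = 0.14 × 0.7701 = 0.1078
S₂/S₁ = e^0.1078 ≈ 1.114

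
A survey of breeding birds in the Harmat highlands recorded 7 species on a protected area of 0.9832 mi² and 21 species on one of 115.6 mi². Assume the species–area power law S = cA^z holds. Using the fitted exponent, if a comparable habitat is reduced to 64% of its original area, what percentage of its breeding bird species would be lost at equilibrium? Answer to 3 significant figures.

9.77%

z = ln(21/7) / ln(115.6/0.9832) = 1.0986 / 4.7671 = 0.2305
S_new/S_old = (A_new/A_old)^z = 0.64^0.2305 = exp(0.2305 × -0.4463) = 0.9023
Fraction lost = 1 − 0.9023 = 0.09774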